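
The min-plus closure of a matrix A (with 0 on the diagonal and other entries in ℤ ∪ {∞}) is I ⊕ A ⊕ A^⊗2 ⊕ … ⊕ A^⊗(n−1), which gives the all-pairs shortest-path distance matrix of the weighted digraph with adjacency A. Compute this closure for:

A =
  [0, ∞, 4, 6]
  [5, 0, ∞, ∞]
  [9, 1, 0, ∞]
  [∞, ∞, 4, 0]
Closure =
  [0, 5, 4, 6]
  [5, 0, 9, 11]
  [6, 1, 0, 12]
  [10, 5, 4, 0]

This is the Floyd-Warshall all-pairs shortest-path computation. For each intermediate vertex k = 0, 1, …, 3, update dist[i][j] ← min(dist[i][j], dist[i][k] + dist[k][j]). The final matrix gives, for each (i, j), the minimum total weight of any directed path from i to j (possibly empty when i = j).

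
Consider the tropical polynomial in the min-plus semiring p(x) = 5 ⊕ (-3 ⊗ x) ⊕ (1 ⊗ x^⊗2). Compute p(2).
p(2) = -1

A tropical monomial a ⊗ x^⊗i evaluates to a + i · x. Evaluating each term at x = 2:
  Term 0 contributes 5 + 0 · 2 = 5
  Term 1 contributes -3 + 1 · 2 = -1
  Term 2 contributes 1 + 2 · 2 = 5
p(2) = ⊕ of these = min[5, -1, 5] = -1.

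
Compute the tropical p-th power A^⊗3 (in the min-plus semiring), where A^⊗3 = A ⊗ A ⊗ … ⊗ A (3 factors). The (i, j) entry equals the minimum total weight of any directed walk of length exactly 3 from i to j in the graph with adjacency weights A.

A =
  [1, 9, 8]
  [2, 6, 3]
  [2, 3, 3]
A^⊗3 =
  [3, 11, 10]
  [4, 9, 9]
  [4, 9, 9]

Each entry (A^⊗3)_ij equals the minimum over all length-3 walks i = v_0 → v_1 → … → v_3 = j of Σ_t A[v_t][v_{t+1}]. For example, for (i, j) = (0, 2) we minimise over 9 possible intermediate vertex sequences; the minimum is 10, attained along the walk 0 → 0 → 0 → 2.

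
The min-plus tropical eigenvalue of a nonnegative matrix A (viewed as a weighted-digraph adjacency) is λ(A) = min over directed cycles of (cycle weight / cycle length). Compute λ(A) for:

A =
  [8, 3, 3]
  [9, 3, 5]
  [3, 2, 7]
λ(A) = 3

Enumerate directed cycles and compute their means (weight / length). Sample:
  cycle 0 → 0: weight = 8, length = 1, mean = 8/1 ≈ 8.000
  cycle 1 → 1: weight = 3, length = 1, mean = 3/1 ≈ 3.000
  cycle 2 → 2: weight = 7, length = 1, mean = 7/1 ≈ 7.000
  cycle 0 → 1 → 0: weight = 12, length = 2, mean = 12/2 ≈ 6.000
  cycle 0 → 2 → 0: weight = 6, length = 2, mean = 6/2 ≈ 3.000
  cycle 1 → 0 → 1: weight = 12, length = 2, mean = 12/2 ≈ 6.000
Minimum mean = 3.000, attained e.g. along the cycle 1 → 1 with weight 3 and length 1. So λ(A) = 3/1 = 3.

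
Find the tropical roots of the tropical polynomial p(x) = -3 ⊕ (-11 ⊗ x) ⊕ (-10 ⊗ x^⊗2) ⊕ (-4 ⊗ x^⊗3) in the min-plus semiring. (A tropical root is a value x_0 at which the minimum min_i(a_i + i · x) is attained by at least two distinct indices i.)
Roots: {-6, -1, 8}

Each tropical root is a break point of the lower envelope of the lines y = a_i + i · x (there are 4 lines, with slopes 0, 1, ..., 3). Only the lines that attain the minimum somewhere contribute to roots; other lines are dominated. Here the surviving (envelope) indices are i = 3, i = 2, i = 1, i = 0.
Intersections between consecutive envelope lines give the roots: for adjacent envelope indices i < j the intersection is x = (a_i − a_j) / (j − i). Reading off the sorted break points: {-6, -1, 8}.
Verification: at each break x_0, at least two indices attain the minimum of min_i(a_i + i · x_0).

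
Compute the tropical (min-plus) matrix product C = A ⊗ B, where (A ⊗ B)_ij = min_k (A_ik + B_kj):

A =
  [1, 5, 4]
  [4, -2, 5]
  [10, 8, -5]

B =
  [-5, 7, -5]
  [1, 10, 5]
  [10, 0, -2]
A ⊗ B =
  [-4, 4, -4]
  [-1, 5, -1]
  [5, -5, -7]

Apply the min-plus product entry-by-entry:
  C[0][0] = min over k of (A[0][0] + B[0][0] = 1 + -5 = -4, A[0][1] + B[1][0] = 5 + 1 = 6, A[0][2] + B[2][0] = 4 + 10 = 14) = -4 (attained at k = 0)
  C[0][1] = min over k of (A[0][0] + B[0][1] = 1 + 7 = 8, A[0][1] + B[1][1] = 5 + 10 = 15, A[0][2] + B[2][1] = 4 + 0 = 4) = 4 (attained at k = 2)
  C[0][2] = min over k of (A[0][0] + B[0][2] = 1 + -5 = -4, A[0][1] + B[1][2] = 5 + 5 = 10, A[0][2] + B[2][2] = 4 + -2 = 2) = -4 (attained at k = 0)
  C[1][0] = min over k of (A[1][0] + B[0][0] = 4 + -5 = -1, A[1][1] + B[1][0] = -2 + 1 = -1, A[1][2] + B[2][0] = 5 + 10 = 15) = -1 (attained at k = 0)
  C[1][1] = min over k of (A[1][0] + B[0][1] = 4 + 7 = 11, A[1][1] + B[1][1] = -2 + 10 = 8, A[1][2] + B[2][1] = 5 + 0 = 5) = 5 (attained at k = 2)
  C[1][2] = min over k of (A[1][0] + B[0][2] = 4 + -5 = -1, A[1][1] + B[1][2] = -2 + 5 = 3, A[1][2] + B[2][2] = 5 + -2 = 3) = -1 (attained at k = 0)
  C[2][0] = min over k of (A[2][0] + B[0][0] = 10 + -5 = 5, A[2][1] + B[1][0] = 8 + 1 = 9, A[2][2] + B[2][0] = -5 + 10 = 5) = 5 (attained at k = 0)
  C[2][1] = min over k of (A[2][0] + B[0][1] = 10 + 7 = 17, A[2][1] + B[1][1] = 8 + 10 = 18, A[2][2] + B[2][1] = -5 + 0 = -5) = -5 (attained at k = 2)
  C[2][2] = min over k of (A[2][0] + B[0][2] = 10 + -5 = 5, A[2][1] + B[1][2] = 8 + 5 = 13, A[2][2] + B[2][2] = -5 + -2 = -7) = -7 (attained at k = 2)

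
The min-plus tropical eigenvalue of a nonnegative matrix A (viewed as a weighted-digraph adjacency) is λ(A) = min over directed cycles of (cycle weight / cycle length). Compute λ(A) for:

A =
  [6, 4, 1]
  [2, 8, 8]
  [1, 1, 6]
λ(A) = 1

Enumerate directed cycles and compute their means (weight / length). Sample:
  cycle 0 → 0: weight = 6, length = 1, mean = 6/1 ≈ 6.000
  cycle 1 → 1: weight = 8, length = 1, mean = 8/1 ≈ 8.000
  cycle 2 → 2: weight = 6, length = 1, mean = 6/1 ≈ 6.000
  cycle 0 → 1 → 0: weight = 6, length = 2, mean = 6/2 ≈ 3.000
  cycle 0 → 2 → 0: weight = 2, length = 2, mean = 2/2 ≈ 1.000
  cycle 1 → 0 → 1: weight = 6, length = 2, mean = 6/2 ≈ 3.000
Minimum mean = 1.000, attained e.g. along the cycle 0 → 2 → 0 with weight 2 and length 2. So λ(A) = 2/2 = 1.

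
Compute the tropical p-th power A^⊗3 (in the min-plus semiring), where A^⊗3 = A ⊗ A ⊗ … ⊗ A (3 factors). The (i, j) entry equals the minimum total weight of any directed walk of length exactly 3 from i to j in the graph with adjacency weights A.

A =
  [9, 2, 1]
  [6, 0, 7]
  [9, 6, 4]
A^⊗3 =
  [8, 2, 9]
  [6, 0, 7]
  [12, 6, 12]

Each entry (A^⊗3)_ij equals the minimum over all length-3 walks i = v_0 → v_1 → … → v_3 = j of Σ_t A[v_t][v_{t+1}]. For example, for (i, j) = (0, 2) we minimise over 9 possible intermediate vertex sequences; the minimum is 9, attained along the walk 0 → 1 → 0 → 2.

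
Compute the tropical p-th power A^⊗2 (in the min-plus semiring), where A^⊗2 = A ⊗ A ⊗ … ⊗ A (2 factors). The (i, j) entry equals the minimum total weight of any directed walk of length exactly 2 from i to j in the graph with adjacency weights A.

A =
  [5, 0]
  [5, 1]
A^⊗2 =
  [5, 1]
  [6, 2]

Each entry (A^⊗2)_ij equals the minimum over all length-2 walks i = v_0 → v_1 → … → v_2 = j of Σ_t A[v_t][v_{t+1}]. For example, for (i, j) = (0, 1) we minimise over 2 possible intermediate vertex sequences; the minimum is 1, attained along the walk 0 → 1 → 1.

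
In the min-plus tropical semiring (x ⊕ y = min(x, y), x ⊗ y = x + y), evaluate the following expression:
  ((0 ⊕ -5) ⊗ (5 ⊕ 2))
((0 ⊕ -5) ⊗ (5 ⊕ 2)) = -3

Expand innermost to outermost. Recall ⊕ takes the minimum of its arguments and ⊗ takes their sum. Working out the expression ((0 ⊕ -5) ⊗ (5 ⊕ 2)) gives -3.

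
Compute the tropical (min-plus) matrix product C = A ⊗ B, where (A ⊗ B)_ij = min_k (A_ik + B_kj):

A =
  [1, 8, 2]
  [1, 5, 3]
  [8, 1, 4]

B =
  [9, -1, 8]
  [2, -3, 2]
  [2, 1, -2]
A ⊗ B =
  [4, 0, 0]
  [5, 0, 1]
  [3, -2, 2]

Apply the min-plus product entry-by-entry:
  C[0][0] = min over k of (A[0][0] + B[0][0] = 1 + 9 = 10, A[0][1] + B[1][0] = 8 + 2 = 10, A[0][2] + B[2][0] = 2 + 2 = 4) = 4 (attained at k = 2)
  C[0][1] = min over k of (A[0][0] + B[0][1] = 1 + -1 = 0, A[0][1] + B[1][1] = 8 + -3 = 5, A[0][2] + B[2][1] = 2 + 1 = 3) = 0 (attained at k = 0)
  C[0][2] = min over k of (A[0][0] + B[0][2] = 1 + 8 = 9, A[0][1] + B[1][2] = 8 + 2 = 10, A[0][2] + B[2][2] = 2 + -2 = 0) = 0 (attained at k = 2)
  C[1][0] = min over k of (A[1][0] + B[0][0] = 1 + 9 = 10, A[1][1] + B[1][0] = 5 + 2 = 7, A[1][2] + B[2][0] = 3 + 2 = 5) = 5 (attained at k = 2)
  C[1][1] = min over k of (A[1][0] + B[0][1] = 1 + -1 = 0, A[1][1] + B[1][1] = 5 + -3 = 2, A[1][2] + B[2][1] = 3 + 1 = 4) = 0 (attained at k = 0)
  C[1][2] = min over k of (A[1][0] + B[0][2] = 1 + 8 = 9, A[1][1] + B[1][2] = 5 + 2 = 7, A[1][2] + B[2][2] = 3 + -2 = 1) = 1 (attained at k = 2)
  C[2][0] = min over k of (A[2][0] + B[0][0] = 8 + 9 = 17, A[2][1] + B[1][0] = 1 + 2 = 3, A[2][2] + B[2][0] = 4 + 2 = 6) = 3 (attained at k = 1)
  C[2][1] = min over k of (A[2][0] + B[0][1] = 8 + -1 = 7, A[2][1] + B[1][1] = 1 + -3 = -2, A[2][2] + B[2][1] = 4 + 1 = 5) = -2 (attained at k = 1)
  C[2][2] = min over k of (A[2][0] + B[0][2] = 8 + 8 = 16, A[2][1] + B[1][2] = 1 + 2 = 3, A[2][2] + B[2][2] = 4 + -2 = 2) = 2 (attained at k = 2)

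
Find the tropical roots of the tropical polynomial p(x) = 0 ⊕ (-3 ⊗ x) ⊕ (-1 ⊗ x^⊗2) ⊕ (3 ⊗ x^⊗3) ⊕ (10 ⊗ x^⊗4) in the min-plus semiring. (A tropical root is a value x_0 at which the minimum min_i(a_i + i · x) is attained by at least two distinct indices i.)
Roots: {-7, -4, -2, 3}

Each tropical root is a break point of the lower envelope of the lines y = a_i + i · x (there are 5 lines, with slopes 0, 1, ..., 4). Only the lines that attain the minimum somewhere contribute to roots; other lines are dominated. Here the surviving (envelope) indices are i = 4, i = 3, i = 2, i = 1, i = 0.
Intersections between consecutive envelope lines give the roots: for adjacent envelope indices i < j the intersection is x = (a_i − a_j) / (j − i). Reading off the sorted break points: {-7, -4, -2, 3}.
Verification: at each break x_0, at least two indices attain the minimum of min_i(a_i + i · x_0).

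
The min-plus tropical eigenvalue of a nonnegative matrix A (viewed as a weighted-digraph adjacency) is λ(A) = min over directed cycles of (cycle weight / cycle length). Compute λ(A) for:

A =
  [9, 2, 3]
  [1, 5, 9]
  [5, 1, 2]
λ(A) = 3/2

Enumerate directed cycles and compute their means (weight / length). Sample:
  cycle 0 → 0: weight = 9, length = 1, mean = 9/1 ≈ 9.000
  cycle 1 → 1: weight = 5, length = 1, mean = 5/1 ≈ 5.000
  cycle 2 → 2: weight = 2, length = 1, mean = 2/1 ≈ 2.000
  cycle 0 → 1 → 0: weight = 3, length = 2, mean = 3/2 ≈ 1.500
  cycle 0 → 2 → 0: weight = 8, length = 2, mean = 8/2 ≈ 4.000
  cycle 1 → 0 → 1: weight = 3, length = 2, mean = 3/2 ≈ 1.500
Minimum mean = 1.500, attained e.g. along the cycle 0 → 1 → 0 with weight 3 and length 2. So λ(A) = 3/2 = 3/2.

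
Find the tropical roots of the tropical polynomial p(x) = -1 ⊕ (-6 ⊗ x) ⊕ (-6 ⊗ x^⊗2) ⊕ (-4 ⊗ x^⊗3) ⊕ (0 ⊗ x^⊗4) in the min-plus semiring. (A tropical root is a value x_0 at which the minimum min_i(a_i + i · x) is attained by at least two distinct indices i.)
Roots: {-4, -2, 0, 5}

Each tropical root is a break point of the lower envelope of the lines y = a_i + i · x (there are 5 lines, with slopes 0, 1, ..., 4). Only the lines that attain the minimum somewhere contribute to roots; other lines are dominated. Here the surviving (envelope) indices are i = 4, i = 3, i = 2, i = 1, i = 0.
Intersections between consecutive envelope lines give the roots: for adjacent envelope indices i < j the intersection is x = (a_i − a_j) / (j − i). Reading off the sorted break points: {-4, -2, 0, 5}.
Verification: at each break x_0, at least two indices attain the minimum of min_i(a_i + i · x_0).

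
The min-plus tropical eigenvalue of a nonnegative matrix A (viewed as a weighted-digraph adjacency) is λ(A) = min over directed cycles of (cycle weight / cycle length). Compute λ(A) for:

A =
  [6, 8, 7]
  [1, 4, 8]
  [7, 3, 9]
λ(A) = 11/3

Enumerate directed cycles and compute their means (weight / length). Sample:
  cycle 0 → 0: weight = 6, length = 1, mean = 6/1 ≈ 6.000
  cycle 1 → 1: weight = 4, length = 1, mean = 4/1 ≈ 4.000
  cycle 2 → 2: weight = 9, length = 1, mean = 9/1 ≈ 9.000
  cycle 0 → 1 → 0: weight = 9, length = 2, mean = 9/2 ≈ 4.500
  cycle 0 → 2 → 0: weight = 14, length = 2, mean = 14/2 ≈ 7.000
  cycle 1 → 0 → 1: weight = 9, length = 2, mean = 9/2 ≈ 4.500
Minimum mean = 3.667, attained e.g. along the cycle 0 → 2 → 1 → 0 with weight 11 and length 3. So λ(A) = 11/3 = 11/3.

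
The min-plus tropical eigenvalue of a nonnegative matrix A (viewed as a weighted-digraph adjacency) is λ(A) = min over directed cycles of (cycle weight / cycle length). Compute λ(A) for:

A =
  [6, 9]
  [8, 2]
λ(A) = 2

Enumerate directed cycles and compute their means (weight / length). Sample:
  cycle 0 → 0: weight = 6, length = 1, mean = 6/1 ≈ 6.000
  cycle 1 → 1: weight = 2, length = 1, mean = 2/1 ≈ 2.000
  cycle 0 → 1 → 0: weight = 17, length = 2, mean = 17/2 ≈ 8.500
  cycle 1 → 0 → 1: weight = 17, length = 2, mean = 17/2 ≈ 8.500
Minimum mean = 2.000, attained e.g. along the cycle 1 → 1 with weight 2 and length 1. So λ(A) = 2/1 = 2.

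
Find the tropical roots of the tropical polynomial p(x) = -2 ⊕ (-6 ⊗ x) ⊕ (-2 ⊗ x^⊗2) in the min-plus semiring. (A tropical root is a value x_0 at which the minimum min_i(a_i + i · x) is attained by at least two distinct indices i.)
Roots: {-4, 4}

Each tropical root is a break point of the lower envelope of the lines y = a_i + i · x (there are 3 lines, with slopes 0, 1, ..., 2). Only the lines that attain the minimum somewhere contribute to roots; other lines are dominated. Here the surviving (envelope) indices are i = 2, i = 1, i = 0.
Intersections between consecutive envelope lines give the roots: for adjacent envelope indices i < j the intersection is x = (a_i − a_j) / (j − i). Reading off the sorted break points: {-4, 4}.
Verification: at each break x_0, at least two indices attain the minimum of min_i(a_i + i · x_0).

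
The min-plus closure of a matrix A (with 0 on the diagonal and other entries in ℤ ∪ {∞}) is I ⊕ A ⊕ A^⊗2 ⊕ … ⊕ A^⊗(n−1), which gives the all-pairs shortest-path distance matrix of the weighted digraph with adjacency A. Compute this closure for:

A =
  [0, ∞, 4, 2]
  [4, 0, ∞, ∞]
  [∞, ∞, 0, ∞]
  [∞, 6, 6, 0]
Closure =
  [0, 8, 4, 2]
  [4, 0, 8, 6]
  [∞, ∞, 0, ∞]
  [10, 6, 6, 0]

This is the Floyd-Warshall all-pairs shortest-path computation. For each intermediate vertex k = 0, 1, …, 3, update dist[i][j] ← min(dist[i][j], dist[i][k] + dist[k][j]). The final matrix gives, for each (i, j), the minimum total weight of any directed path from i to j (possibly empty when i = j).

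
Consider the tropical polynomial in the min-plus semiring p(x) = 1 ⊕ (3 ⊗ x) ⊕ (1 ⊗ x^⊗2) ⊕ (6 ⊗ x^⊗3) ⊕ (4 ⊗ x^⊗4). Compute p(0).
p(0) = 1

A tropical monomial a ⊗ x^⊗i evaluates to a + i · x. Evaluating each term at x = 0:
  Term 0 contributes 1 + 0 · 0 = 1
  Term 1 contributes 3 + 1 · 0 = 3
  Term 2 contributes 1 + 2 · 0 = 1
  Term 3 contributes 6 + 3 · 0 = 6
  Term 4 contributes 4 + 4 · 0 = 4
p(0) = ⊕ of these = min[1, 3, 1, 6, 4] = 1.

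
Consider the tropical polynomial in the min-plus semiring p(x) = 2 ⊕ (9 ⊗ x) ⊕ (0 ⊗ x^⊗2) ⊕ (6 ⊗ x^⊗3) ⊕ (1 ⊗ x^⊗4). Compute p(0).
p(0) = 0

A tropical monomial a ⊗ x^⊗i evaluates to a + i · x. Evaluating each term at x = 0:
  Term 0 contributes 2 + 0 · 0 = 2
  Term 1 contributes 9 + 1 · 0 = 9
  Term 2 contributes 0 + 2 · 0 = 0
  Term 3 contributes 6 + 3 · 0 = 6
  Term 4 contributes 1 + 4 · 0 = 1
p(0) = ⊕ of these = min[2, 9, 0, 6, 1] = 0.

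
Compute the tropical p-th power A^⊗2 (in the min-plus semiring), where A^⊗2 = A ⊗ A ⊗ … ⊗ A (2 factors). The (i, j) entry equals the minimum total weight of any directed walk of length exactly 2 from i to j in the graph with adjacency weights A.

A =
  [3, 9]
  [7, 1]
A^⊗2 =
  [6, 10]
  [8, 2]

Each entry (A^⊗2)_ij equals the minimum over all length-2 walks i = v_0 → v_1 → … → v_2 = j of Σ_t A[v_t][v_{t+1}]. For example, for (i, j) = (0, 1) we minimise over 2 possible intermediate vertex sequences; the minimum is 10, attained along the walk 0 → 1 → 1.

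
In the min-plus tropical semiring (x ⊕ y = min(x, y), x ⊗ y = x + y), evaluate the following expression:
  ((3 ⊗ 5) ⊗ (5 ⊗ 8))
((3 ⊗ 5) ⊗ (5 ⊗ 8)) = 21

Expand innermost to outermost. Recall ⊕ takes the minimum of its arguments and ⊗ takes their sum. Working out the expression ((3 ⊗ 5) ⊗ (5 ⊗ 8)) gives 21.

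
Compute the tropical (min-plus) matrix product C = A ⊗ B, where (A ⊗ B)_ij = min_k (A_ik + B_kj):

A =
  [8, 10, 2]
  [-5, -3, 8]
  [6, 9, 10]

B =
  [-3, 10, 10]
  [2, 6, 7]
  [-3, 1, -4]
A ⊗ B =
  [-1, 3, -2]
  [-8, 3, 4]
  [3, 11, 6]

Apply the min-plus product entry-by-entry:
  C[0][0] = min over k of (A[0][0] + B[0][0] = 8 + -3 = 5, A[0][1] + B[1][0] = 10 + 2 = 12, A[0][2] + B[2][0] = 2 + -3 = -1) = -1 (attained at k = 2)
  C[0][1] = min over k of (A[0][0] + B[0][1] = 8 + 10 = 18, A[0][1] + B[1][1] = 10 + 6 = 16, A[0][2] + B[2][1] = 2 + 1 = 3) = 3 (attained at k = 2)
  C[0][2] = min over k of (A[0][0] + B[0][2] = 8 + 10 = 18, A[0][1] + B[1][2] = 10 + 7 = 17, A[0][2] + B[2][2] = 2 + -4 = -2) = -2 (attained at k = 2)
  C[1][0] = min over k of (A[1][0] + B[0][0] = -5 + -3 = -8, A[1][1] + B[1][0] = -3 + 2 = -1, A[1][2] + B[2][0] = 8 + -3 = 5) = -8 (attained at k = 0)
  C[1][1] = min over k of (A[1][0] + B[0][1] = -5 + 10 = 5, A[1][1] + B[1][1] = -3 + 6 = 3, A[1][2] + B[2][1] = 8 + 1 = 9) = 3 (attained at k = 1)
  C[1][2] = min over k of (A[1][0] + B[0][2] = -5 + 10 = 5, A[1][1] + B[1][2] = -3 + 7 = 4, A[1][2] + B[2][2] = 8 + -4 = 4) = 4 (attained at k = 1)
  C[2][0] = min over k of (A[2][0] + B[0][0] = 6 + -3 = 3, A[2][1] + B[1][0] = 9 + 2 = 11, A[2][2] + B[2][0] = 10 + -3 = 7) = 3 (attained at k = 0)
  C[2][1] = min over k of (A[2][0] + B[0][1] = 6 + 10 = 16, A[2][1] + B[1][1] = 9 + 6 = 15, A[2][2] + B[2][1] = 10 + 1 = 11) = 11 (attained at k = 2)
  C[2][2] = min over k of (A[2][0] + B[0][2] = 6 + 10 = 16, A[2][1] + B[1][2] = 9 + 7 = 16, A[2][2] + B[2][2] = 10 + -4 = 6) = 6 (attained at k = 2)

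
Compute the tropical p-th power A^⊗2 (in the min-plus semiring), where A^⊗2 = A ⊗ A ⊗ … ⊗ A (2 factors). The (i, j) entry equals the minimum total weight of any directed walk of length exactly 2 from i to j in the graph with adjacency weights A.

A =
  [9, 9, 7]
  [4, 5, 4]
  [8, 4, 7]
A^⊗2 =
  [13, 11, 13]
  [9, 8, 9]
  [8, 9, 8]

Each entry (A^⊗2)_ij equals the minimum over all length-2 walks i = v_0 → v_1 → … → v_2 = j of Σ_t A[v_t][v_{t+1}]. For example, for (i, j) = (0, 2) we minimise over 3 possible intermediate vertex sequences; the minimum is 13, attained along the walk 0 → 1 → 2.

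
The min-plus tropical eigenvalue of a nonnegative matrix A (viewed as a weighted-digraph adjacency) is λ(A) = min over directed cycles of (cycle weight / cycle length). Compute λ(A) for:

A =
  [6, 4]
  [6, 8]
λ(A) = 5

Enumerate directed cycles and compute their means (weight / length). Sample:
  cycle 0 → 0: weight = 6, length = 1, mean = 6/1 ≈ 6.000
  cycle 1 → 1: weight = 8, length = 1, mean = 8/1 ≈ 8.000
  cycle 0 → 1 → 0: weight = 10, length = 2, mean = 10/2 ≈ 5.000
  cycle 1 → 0 → 1: weight = 10, length = 2, mean = 10/2 ≈ 5.000
Minimum mean = 5.000, attained e.g. along the cycle 0 → 1 → 0 with weight 10 and length 2. So λ(A) = 10/2 = 5.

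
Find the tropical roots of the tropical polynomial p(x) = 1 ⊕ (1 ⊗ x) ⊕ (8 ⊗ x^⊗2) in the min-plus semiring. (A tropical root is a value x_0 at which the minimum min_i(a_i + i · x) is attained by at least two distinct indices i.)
Roots: {-7, 0}

Each tropical root is a break point of the lower envelope of the lines y = a_i + i · x (there are 3 lines, with slopes 0, 1, ..., 2). Only the lines that attain the minimum somewhere contribute to roots; other lines are dominated. Here the surviving (envelope) indices are i = 2, i = 1, i = 0.
Intersections between consecutive envelope lines give the roots: for adjacent envelope indices i < j the intersection is x = (a_i − a_j) / (j − i). Reading off the sorted break points: {-7, 0}.
Verification: at each break x_0, at least two indices attain the minimum of min_i(a_i + i · x_0).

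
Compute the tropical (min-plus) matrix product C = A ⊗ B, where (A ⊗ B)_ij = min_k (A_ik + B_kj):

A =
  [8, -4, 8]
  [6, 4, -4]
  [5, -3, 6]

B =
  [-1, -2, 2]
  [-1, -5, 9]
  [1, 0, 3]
A ⊗ B =
  [-5, -9, 5]
  [-3, -4, -1]
  [-4, -8, 6]

Apply the min-plus product entry-by-entry:
  C[0][0] = min over k of (A[0][0] + B[0][0] = 8 + -1 = 7, A[0][1] + B[1][0] = -4 + -1 = -5, A[0][2] + B[2][0] = 8 + 1 = 9) = -5 (attained at k = 1)
  C[0][1] = min over k of (A[0][0] + B[0][1] = 8 + -2 = 6, A[0][1] + B[1][1] = -4 + -5 = -9, A[0][2] + B[2][1] = 8 + 0 = 8) = -9 (attained at k = 1)
  C[0][2] = min over k of (A[0][0] + B[0][2] = 8 + 2 = 10, A[0][1] + B[1][2] = -4 + 9 = 5, A[0][2] + B[2][2] = 8 + 3 = 11) = 5 (attained at k = 1)
  C[1][0] = min over k of (A[1][0] + B[0][0] = 6 + -1 = 5, A[1][1] + B[1][0] = 4 + -1 = 3, A[1][2] + B[2][0] = -4 + 1 = -3) = -3 (attained at k = 2)
  C[1][1] = min over k of (A[1][0] + B[0][1] = 6 + -2 = 4, A[1][1] + B[1][1] = 4 + -5 = -1, A[1][2] + B[2][1] = -4 + 0 = -4) = -4 (attained at k = 2)
  C[1][2] = min over k of (A[1][0] + B[0][2] = 6 + 2 = 8, A[1][1] + B[1][2] = 4 + 9 = 13, A[1][2] + B[2][2] = -4 + 3 = -1) = -1 (attained at k = 2)
  C[2][0] = min over k of (A[2][0] + B[0][0] = 5 + -1 = 4, A[2][1] + B[1][0] = -3 + -1 = -4, A[2][2] + B[2][0] = 6 + 1 = 7) = -4 (attained at k = 1)
  C[2][1] = min over k of (A[2][0] + B[0][1] = 5 + -2 = 3, A[2][1] + B[1][1] = -3 + -5 = -8, A[2][2] + B[2][1] = 6 + 0 = 6) = -8 (attained at k = 1)
  C[2][2] = min over k of (A[2][0] + B[0][2] = 5 + 2 = 7, A[2][1] + B[1][2] = -3 + 9 = 6, A[2][2] + B[2][2] = 6 + 3 = 9) = 6 (attained at k = 1)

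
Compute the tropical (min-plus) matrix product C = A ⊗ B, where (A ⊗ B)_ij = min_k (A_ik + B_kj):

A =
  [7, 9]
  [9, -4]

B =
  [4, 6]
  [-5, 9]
A ⊗ B =
  [4, 13]
  [-9, 5]

Apply the min-plus product entry-by-entry:
  C[0][0] = min over k of (A[0][0] + B[0][0] = 7 + 4 = 11, A[0][1] + B[1][0] = 9 + -5 = 4) = 4 (attained at k = 1)
  C[0][1] = min over k of (A[0][0] + B[0][1] = 7 + 6 = 13, A[0][1] + B[1][1] = 9 + 9 = 18) = 13 (attained at k = 0)
  C[1][0] = min over k of (A[1][0] + B[0][0] = 9 + 4 = 13, A[1][1] + B[1][0] = -4 + -5 = -9) = -9 (attained at k = 1)
  C[1][1] = min over k of (A[1][0] + B[0][1] = 9 + 6 = 15, A[1][1] + B[1][1] = -4 + 9 = 5) = 5 (attained at k = 1)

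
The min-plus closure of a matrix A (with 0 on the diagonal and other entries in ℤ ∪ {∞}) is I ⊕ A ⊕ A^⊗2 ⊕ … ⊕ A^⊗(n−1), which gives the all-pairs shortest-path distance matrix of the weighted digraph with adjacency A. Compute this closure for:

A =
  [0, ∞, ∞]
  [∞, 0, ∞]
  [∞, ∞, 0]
Closure =
  [0, ∞, ∞]
  [∞, 0, ∞]
  [∞, ∞, 0]

This is the Floyd-Warshall all-pairs shortest-path computation. For each intermediate vertex k = 0, 1, …, 2, update dist[i][j] ← min(dist[i][j], dist[i][k] + dist[k][j]). The final matrix gives, for each (i, j), the minimum total weight of any directed path from i to j (possibly empty when i = j).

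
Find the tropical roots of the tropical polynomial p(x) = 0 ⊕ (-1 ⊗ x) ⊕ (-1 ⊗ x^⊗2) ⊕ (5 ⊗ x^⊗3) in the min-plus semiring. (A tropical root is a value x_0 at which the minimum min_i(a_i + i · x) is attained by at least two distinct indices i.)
Roots: {-6, 0, 1}

Each tropical root is a break point of the lower envelope of the lines y = a_i + i · x (there are 4 lines, with slopes 0, 1, ..., 3). Only the lines that attain the minimum somewhere contribute to roots; other lines are dominated. Here the surviving (envelope) indices are i = 3, i = 2, i = 1, i = 0.
Intersections between consecutive envelope lines give the roots: for adjacent envelope indices i < j the intersection is x = (a_i − a_j) / (j − i). Reading off the sorted break points: {-6, 0, 1}.
Verification: at each break x_0, at least two indices attain the minimum of min_i(a_i + i · x_0).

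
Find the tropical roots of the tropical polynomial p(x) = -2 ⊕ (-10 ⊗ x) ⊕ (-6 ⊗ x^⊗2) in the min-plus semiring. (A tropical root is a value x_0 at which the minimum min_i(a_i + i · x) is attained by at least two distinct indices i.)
Roots: {-4, 8}

Each tropical root is a break point of the lower envelope of the lines y = a_i + i · x (there are 3 lines, with slopes 0, 1, ..., 2). Only the lines that attain the minimum somewhere contribute to roots; other lines are dominated. Here the surviving (envelope) indices are i = 2, i = 1, i = 0.
Intersections between consecutive envelope lines give the roots: for adjacent envelope indices i < j the intersection is x = (a_i − a_j) / (j − i). Reading off the sorted break points: {-4, 8}.
Verification: at each break x_0, at least two indices attain the minimum of min_i(a_i + i · x_0).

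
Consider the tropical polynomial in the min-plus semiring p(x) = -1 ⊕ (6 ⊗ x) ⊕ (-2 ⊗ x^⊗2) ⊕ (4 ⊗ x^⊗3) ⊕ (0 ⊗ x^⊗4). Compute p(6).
p(6) = -1

A tropical monomial a ⊗ x^⊗i evaluates to a + i · x. Evaluating each term at x = 6:
  Term 0 contributes -1 + 0 · 6 = -1
  Term 1 contributes 6 + 1 · 6 = 12
  Term 2 contributes -2 + 2 · 6 = 10
  Term 3 contributes 4 + 3 · 6 = 22
  Term 4 contributes 0 + 4 · 6 = 24
p(6) = ⊕ of these = min[-1, 12, 10, 22, 24] = -1.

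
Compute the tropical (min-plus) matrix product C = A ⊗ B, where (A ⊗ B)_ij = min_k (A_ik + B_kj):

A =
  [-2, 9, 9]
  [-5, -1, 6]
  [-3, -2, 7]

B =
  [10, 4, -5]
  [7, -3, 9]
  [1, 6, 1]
A ⊗ B =
  [8, 2, -7]
  [5, -4, -10]
  [5, -5, -8]

Apply the min-plus product entry-by-entry:
  C[0][0] = min over k of (A[0][0] + B[0][0] = -2 + 10 = 8, A[0][1] + B[1][0] = 9 + 7 = 16, A[0][2] + B[2][0] = 9 + 1 = 10) = 8 (attained at k = 0)
  C[0][1] = min over k of (A[0][0] + B[0][1] = -2 + 4 = 2, A[0][1] + B[1][1] = 9 + -3 = 6, A[0][2] + B[2][1] = 9 + 6 = 15) = 2 (attained at k = 0)
  C[0][2] = min over k of (A[0][0] + B[0][2] = -2 + -5 = -7, A[0][1] + B[1][2] = 9 + 9 = 18, A[0][2] + B[2][2] = 9 + 1 = 10) = -7 (attained at k = 0)
  C[1][0] = min over k of (A[1][0] + B[0][0] = -5 + 10 = 5, A[1][1] + B[1][0] = -1 + 7 = 6, A[1][2] + B[2][0] = 6 + 1 = 7) = 5 (attained at k = 0)
  C[1][1] = min over k of (A[1][0] + B[0][1] = -5 + 4 = -1, A[1][1] + B[1][1] = -1 + -3 = -4, A[1][2] + B[2][1] = 6 + 6 = 12) = -4 (attained at k = 1)
  C[1][2] = min over k of (A[1][0] + B[0][2] = -5 + -5 = -10, A[1][1] + B[1][2] = -1 + 9 = 8, A[1][2] + B[2][2] = 6 + 1 = 7) = -10 (attained at k = 0)
  C[2][0] = min over k of (A[2][0] + B[0][0] = -3 + 10 = 7, A[2][1] + B[1][0] = -2 + 7 = 5, A[2][2] + B[2][0] = 7 + 1 = 8) = 5 (attained at k = 1)
  C[2][1] = min over k of (A[2][0] + B[0][1] = -3 + 4 = 1, A[2][1] + B[1][1] = -2 + -3 = -5, A[2][2] + B[2][1] = 7 + 6 = 13) = -5 (attained at k = 1)
  C[2][2] = min over k of (A[2][0] + B[0][2] = -3 + -5 = -8, A[2][1] + B[1][2] = -2 + 9 = 7, A[2][2] + B[2][2] = 7 + 1 = 8) = -8 (attained at k = 0)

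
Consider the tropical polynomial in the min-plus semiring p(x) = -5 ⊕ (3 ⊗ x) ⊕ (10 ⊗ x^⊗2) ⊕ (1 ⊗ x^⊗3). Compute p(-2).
p(-2) = -5

A tropical monomial a ⊗ x^⊗i evaluates to a + i · x. Evaluating each term at x = -2:
  Term 0 contributes -5 + 0 · -2 = -5
  Term 1 contributes 3 + 1 · -2 = 1
  Term 2 contributes 10 + 2 · -2 = 6
  Term 3 contributes 1 + 3 · -2 = -5
p(-2) = ⊕ of these = min[-5, 1, 6, -5] = -5.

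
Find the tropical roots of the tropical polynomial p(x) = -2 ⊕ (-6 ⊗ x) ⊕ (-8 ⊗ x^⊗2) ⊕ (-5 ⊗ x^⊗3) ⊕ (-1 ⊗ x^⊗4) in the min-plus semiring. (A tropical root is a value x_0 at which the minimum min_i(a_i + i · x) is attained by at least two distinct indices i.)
Roots: {-4, -3, 2, 4}

Each tropical root is a break point of the lower envelope of the lines y = a_i + i · x (there are 5 lines, with slopes 0, 1, ..., 4). Only the lines that attain the minimum somewhere contribute to roots; other lines are dominated. Here the surviving (envelope) indices are i = 4, i = 3, i = 2, i = 1, i = 0.
Intersections between consecutive envelope lines give the roots: for adjacent envelope indices i < j the intersection is x = (a_i − a_j) / (j − i). Reading off the sorted break points: {-4, -3, 2, 4}.
Verification: at each break x_0, at least two indices attain the minimum of min_i(a_i + i · x_0).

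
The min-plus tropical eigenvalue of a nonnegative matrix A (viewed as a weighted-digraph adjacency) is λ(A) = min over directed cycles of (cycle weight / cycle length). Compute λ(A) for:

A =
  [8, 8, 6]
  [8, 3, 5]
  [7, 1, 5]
λ(A) = 3

Enumerate directed cycles and compute their means (weight / length). Sample:
  cycle 0 → 0: weight = 8, length = 1, mean = 8/1 ≈ 8.000
  cycle 1 → 1: weight = 3, length = 1, mean = 3/1 ≈ 3.000
  cycle 2 → 2: weight = 5, length = 1, mean = 5/1 ≈ 5.000
  cycle 0 → 1 → 0: weight = 16, length = 2, mean = 16/2 ≈ 8.000
  cycle 0 → 2 → 0: weight = 13, length = 2, mean = 13/2 ≈ 6.500
  cycle 1 → 0 → 1: weight = 16, length = 2, mean = 16/2 ≈ 8.000
Minimum mean = 3.000, attained e.g. along the cycle 1 → 1 with weight 3 and length 1. So λ(A) = 3/1 = 3.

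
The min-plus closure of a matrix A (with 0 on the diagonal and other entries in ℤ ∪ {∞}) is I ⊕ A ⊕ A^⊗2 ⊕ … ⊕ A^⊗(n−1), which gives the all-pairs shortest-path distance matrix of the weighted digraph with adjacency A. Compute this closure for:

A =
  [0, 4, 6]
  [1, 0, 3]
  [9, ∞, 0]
Closure =
  [0, 4, 6]
  [1, 0, 3]
  [9, 13, 0]

This is the Floyd-Warshall all-pairs shortest-path computation. For each intermediate vertex k = 0, 1, …, 2, update dist[i][j] ← min(dist[i][j], dist[i][k] + dist[k][j]). The final matrix gives, for each (i, j), the minimum total weight of any directed path from i to j (possibly empty when i = j).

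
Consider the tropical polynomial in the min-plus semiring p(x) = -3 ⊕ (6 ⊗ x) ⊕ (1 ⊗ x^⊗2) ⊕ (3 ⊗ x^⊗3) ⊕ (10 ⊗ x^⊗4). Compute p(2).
p(2) = -3

A tropical monomial a ⊗ x^⊗i evaluates to a + i · x. Evaluating each term at x = 2:
  Term 0 contributes -3 + 0 · 2 = -3
  Term 1 contributes 6 + 1 · 2 = 8
  Term 2 contributes 1 + 2 · 2 = 5
  Term 3 contributes 3 + 3 · 2 = 9
  Term 4 contributes 10 + 4 · 2 = 18
p(2) = ⊕ of these = min[-3, 8, 5, 9, 18] = -3.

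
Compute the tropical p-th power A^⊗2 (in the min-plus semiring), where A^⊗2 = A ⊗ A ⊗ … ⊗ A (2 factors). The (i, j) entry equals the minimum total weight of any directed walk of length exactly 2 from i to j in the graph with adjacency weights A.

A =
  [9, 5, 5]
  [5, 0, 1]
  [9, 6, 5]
A^⊗2 =
  [10, 5, 6]
  [5, 0, 1]
  [11, 6, 7]

Each entry (A^⊗2)_ij equals the minimum over all length-2 walks i = v_0 → v_1 → … → v_2 = j of Σ_t A[v_t][v_{t+1}]. For example, for (i, j) = (0, 2) we minimise over 3 possible intermediate vertex sequences; the minimum is 6, attained along the walk 0 → 1 → 2.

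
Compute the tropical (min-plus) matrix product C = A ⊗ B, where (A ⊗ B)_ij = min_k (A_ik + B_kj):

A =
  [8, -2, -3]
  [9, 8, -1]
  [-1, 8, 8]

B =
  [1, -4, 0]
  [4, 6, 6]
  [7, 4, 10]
A ⊗ B =
  [2, 1, 4]
  [6, 3, 9]
  [0, -5, -1]

Apply the min-plus product entry-by-entry:
  C[0][0] = min over k of (A[0][0] + B[0][0] = 8 + 1 = 9, A[0][1] + B[1][0] = -2 + 4 = 2, A[0][2] + B[2][0] = -3 + 7 = 4) = 2 (attained at k = 1)
  C[0][1] = min over k of (A[0][0] + B[0][1] = 8 + -4 = 4, A[0][1] + B[1][1] = -2 + 6 = 4, A[0][2] + B[2][1] = -3 + 4 = 1) = 1 (attained at k = 2)
  C[0][2] = min over k of (A[0][0] + B[0][2] = 8 + 0 = 8, A[0][1] + B[1][2] = -2 + 6 = 4, A[0][2] + B[2][2] = -3 + 10 = 7) = 4 (attained at k = 1)
  C[1][0] = min over k of (A[1][0] + B[0][0] = 9 + 1 = 10, A[1][1] + B[1][0] = 8 + 4 = 12, A[1][2] + B[2][0] = -1 + 7 = 6) = 6 (attained at k = 2)
  C[1][1] = min over k of (A[1][0] + B[0][1] = 9 + -4 = 5, A[1][1] + B[1][1] = 8 + 6 = 14, A[1][2] + B[2][1] = -1 + 4 = 3) = 3 (attained at k = 2)
  C[1][2] = min over k of (A[1][0] + B[0][2] = 9 + 0 = 9, A[1][1] + B[1][2] = 8 + 6 = 14, A[1][2] + B[2][2] = -1 + 10 = 9) = 9 (attained at k = 0)
  C[2][0] = min over k of (A[2][0] + B[0][0] = -1 + 1 = 0, A[2][1] + B[1][0] = 8 + 4 = 12, A[2][2] + B[2][0] = 8 + 7 = 15) = 0 (attained at k = 0)
  C[2][1] = min over k of (A[2][0] + B[0][1] = -1 + -4 = -5, A[2][1] + B[1][1] = 8 + 6 = 14, A[2][2] + B[2][1] = 8 + 4 = 12) = -5 (attained at k = 0)
  C[2][2] = min over k of (A[2][0] + B[0][2] = -1 + 0 = -1, A[2][1] + B[1][2] = 8 + 6 = 14, A[2][2] + B[2][2] = 8 + 10 = 18) = -1 (attained at k = 0)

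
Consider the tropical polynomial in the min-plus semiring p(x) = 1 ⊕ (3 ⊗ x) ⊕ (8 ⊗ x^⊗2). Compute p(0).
p(0) = 1

A tropical monomial a ⊗ x^⊗i evaluates to a + i · x. Evaluating each term at x = 0:
  Term 0 contributes 1 + 0 · 0 = 1
  Term 1 contributes 3 + 1 · 0 = 3
  Term 2 contributes 8 + 2 · 0 = 8
p(0) = ⊕ of these = min[1, 3, 8] = 1.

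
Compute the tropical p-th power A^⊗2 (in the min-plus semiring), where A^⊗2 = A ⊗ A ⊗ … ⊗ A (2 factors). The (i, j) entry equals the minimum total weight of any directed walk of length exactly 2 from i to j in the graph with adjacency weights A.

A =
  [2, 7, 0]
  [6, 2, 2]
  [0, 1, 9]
A^⊗2 =
  [0, 1, 2]
  [2, 3, 4]
  [2, 3, 0]

Each entry (A^⊗2)_ij equals the minimum over all length-2 walks i = v_0 → v_1 → … → v_2 = j of Σ_t A[v_t][v_{t+1}]. For example, for (i, j) = (0, 2) we minimise over 3 possible intermediate vertex sequences; the minimum is 2, attained along the walk 0 → 0 → 2.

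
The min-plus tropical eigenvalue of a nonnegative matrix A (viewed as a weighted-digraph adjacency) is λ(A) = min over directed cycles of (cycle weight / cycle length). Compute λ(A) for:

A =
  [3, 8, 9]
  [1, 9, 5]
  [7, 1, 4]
λ(A) = 3

Enumerate directed cycles and compute their means (weight / length). Sample:
  cycle 0 → 0: weight = 3, length = 1, mean = 3/1 ≈ 3.000
  cycle 1 → 1: weight = 9, length = 1, mean = 9/1 ≈ 9.000
  cycle 2 → 2: weight = 4, length = 1, mean = 4/1 ≈ 4.000
  cycle 0 → 1 → 0: weight = 9, length = 2, mean = 9/2 ≈ 4.500
  cycle 0 → 2 → 0: weight = 16, length = 2, mean = 16/2 ≈ 8.000
  cycle 1 → 0 → 1: weight = 9, length = 2, mean = 9/2 ≈ 4.500
Minimum mean = 3.000, attained e.g. along the cycle 0 → 0 with weight 3 and length 1. So λ(A) = 3/1 = 3.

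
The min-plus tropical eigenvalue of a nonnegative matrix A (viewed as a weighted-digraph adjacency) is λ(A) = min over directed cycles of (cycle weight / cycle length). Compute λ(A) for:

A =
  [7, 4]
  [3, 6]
λ(A) = 7/2

Enumerate directed cycles and compute their means (weight / length). Sample:
  cycle 0 → 0: weight = 7, length = 1, mean = 7/1 ≈ 7.000
  cycle 1 → 1: weight = 6, length = 1, mean = 6/1 ≈ 6.000
  cycle 0 → 1 → 0: weight = 7, length = 2, mean = 7/2 ≈ 3.500
  cycle 1 → 0 → 1: weight = 7, length = 2, mean = 7/2 ≈ 3.500
Minimum mean = 3.500, attained e.g. along the cycle 0 → 1 → 0 with weight 7 and length 2. So λ(A) = 7/2 = 7/2.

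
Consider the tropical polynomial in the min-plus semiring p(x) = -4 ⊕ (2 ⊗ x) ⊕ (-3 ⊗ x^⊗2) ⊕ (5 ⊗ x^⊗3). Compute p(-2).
p(-2) = -7

A tropical monomial a ⊗ x^⊗i evaluates to a + i · x. Evaluating each term at x = -2:
  Term 0 contributes -4 + 0 · -2 = -4
  Term 1 contributes 2 + 1 · -2 = 0
  Term 2 contributes -3 + 2 · -2 = -7
  Term 3 contributes 5 + 3 · -2 = -1
p(-2) = ⊕ of these = min[-4, 0, -7, -1] = -7.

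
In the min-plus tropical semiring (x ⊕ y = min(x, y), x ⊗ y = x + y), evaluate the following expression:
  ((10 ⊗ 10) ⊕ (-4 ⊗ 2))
((10 ⊗ 10) ⊕ (-4 ⊗ 2)) = -2

Expand innermost to outermost. Recall ⊕ takes the minimum of its arguments and ⊗ takes their sum. Working out the expression ((10 ⊗ 10) ⊕ (-4 ⊗ 2)) gives -2.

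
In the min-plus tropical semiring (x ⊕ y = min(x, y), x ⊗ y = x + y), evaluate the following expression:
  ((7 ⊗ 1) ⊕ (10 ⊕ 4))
((7 ⊗ 1) ⊕ (10 ⊕ 4)) = 4

Expand innermost to outermost. Recall ⊕ takes the minimum of its arguments and ⊗ takes their sum. Working out the expression ((7 ⊗ 1) ⊕ (10 ⊕ 4)) gives 4.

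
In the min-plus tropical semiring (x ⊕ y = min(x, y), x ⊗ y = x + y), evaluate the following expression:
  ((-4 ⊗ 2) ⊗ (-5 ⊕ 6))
((-4 ⊗ 2) ⊗ (-5 ⊕ 6)) = -7

Expand innermost to outermost. Recall ⊕ takes the minimum of its arguments and ⊗ takes their sum. Working out the expression ((-4 ⊗ 2) ⊗ (-5 ⊕ 6)) gives -7.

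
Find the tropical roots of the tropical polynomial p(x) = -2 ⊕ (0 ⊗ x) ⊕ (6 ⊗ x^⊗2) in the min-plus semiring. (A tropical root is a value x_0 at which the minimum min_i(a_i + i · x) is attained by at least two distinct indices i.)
Roots: {-6, -2}

Each tropical root is a break point of the lower envelope of the lines y = a_i + i · x (there are 3 lines, with slopes 0, 1, ..., 2). Only the lines that attain the minimum somewhere contribute to roots; other lines are dominated. Here the surviving (envelope) indices are i = 2, i = 1, i = 0.
Intersections between consecutive envelope lines give the roots: for adjacent envelope indices i < j the intersection is x = (a_i − a_j) / (j − i). Reading off the sorted break points: {-6, -2}.
Verification: at each break x_0, at least two indices attain the minimum of min_i(a_i + i · x_0).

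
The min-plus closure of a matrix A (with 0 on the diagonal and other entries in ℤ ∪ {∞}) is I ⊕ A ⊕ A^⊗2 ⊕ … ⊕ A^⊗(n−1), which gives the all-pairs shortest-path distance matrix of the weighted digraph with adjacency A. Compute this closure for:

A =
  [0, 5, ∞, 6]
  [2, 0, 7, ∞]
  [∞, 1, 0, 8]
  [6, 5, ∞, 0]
Closure =
  [0, 5, 12, 6]
  [2, 0, 7, 8]
  [3, 1, 0, 8]
  [6, 5, 12, 0]

This is the Floyd-Warshall all-pairs shortest-path computation. For each intermediate vertex k = 0, 1, …, 3, update dist[i][j] ← min(dist[i][j], dist[i][k] + dist[k][j]). The final matrix gives, for each (i, j), the minimum total weight of any directed path from i to j (possibly empty when i = j).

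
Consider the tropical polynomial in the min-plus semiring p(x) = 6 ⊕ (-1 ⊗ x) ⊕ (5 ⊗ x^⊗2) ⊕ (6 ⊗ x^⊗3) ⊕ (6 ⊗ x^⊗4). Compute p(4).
p(4) = 3

A tropical monomial a ⊗ x^⊗i evaluates to a + i · x. Evaluating each term at x = 4:
  Term 0 contributes 6 + 0 · 4 = 6
  Term 1 contributes -1 + 1 · 4 = 3
  Term 2 contributes 5 + 2 · 4 = 13
  Term 3 contributes 6 + 3 · 4 = 18
  Term 4 contributes 6 + 4 · 4 = 22
p(4) = ⊕ of these = min[6, 3, 13, 18, 22] = 3.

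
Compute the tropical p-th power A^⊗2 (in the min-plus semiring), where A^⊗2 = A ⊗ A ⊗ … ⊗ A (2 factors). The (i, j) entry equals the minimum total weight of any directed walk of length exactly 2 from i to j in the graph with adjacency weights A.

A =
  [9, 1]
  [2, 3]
A^⊗2 =
  [3, 4]
  [5, 3]

Each entry (A^⊗2)_ij equals the minimum over all length-2 walks i = v_0 → v_1 → … → v_2 = j of Σ_t A[v_t][v_{t+1}]. For example, for (i, j) = (0, 1) we minimise over 2 possible intermediate vertex sequences; the minimum is 4, attained along the walk 0 → 1 → 1.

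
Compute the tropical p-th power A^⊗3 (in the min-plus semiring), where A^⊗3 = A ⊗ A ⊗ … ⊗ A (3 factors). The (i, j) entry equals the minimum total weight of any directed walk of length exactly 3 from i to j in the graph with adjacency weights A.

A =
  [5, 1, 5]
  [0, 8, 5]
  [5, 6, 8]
A^⊗3 =
  [6, 2, 6]
  [1, 6, 6]
  [6, 7, 11]

Each entry (A^⊗3)_ij equals the minimum over all length-3 walks i = v_0 → v_1 → … → v_3 = j of Σ_t A[v_t][v_{t+1}]. For example, for (i, j) = (0, 2) we minimise over 9 possible intermediate vertex sequences; the minimum is 6, attained along the walk 0 → 1 → 0 → 2.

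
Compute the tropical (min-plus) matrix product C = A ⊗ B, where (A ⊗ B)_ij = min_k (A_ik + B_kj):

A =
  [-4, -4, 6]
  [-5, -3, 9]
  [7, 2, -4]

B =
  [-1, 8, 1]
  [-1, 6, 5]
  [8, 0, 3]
A ⊗ B =
  [-5, 2, -3]
  [-6, 3, -4]
  [1, -4, -1]

Apply the min-plus product entry-by-entry:
  C[0][0] = min over k of (A[0][0] + B[0][0] = -4 + -1 = -5, A[0][1] + B[1][0] = -4 + -1 = -5, A[0][2] + B[2][0] = 6 + 8 = 14) = -5 (attained at k = 0)
  C[0][1] = min over k of (A[0][0] + B[0][1] = -4 + 8 = 4, A[0][1] + B[1][1] = -4 + 6 = 2, A[0][2] + B[2][1] = 6 + 0 = 6) = 2 (attained at k = 1)
  C[0][2] = min over k of (A[0][0] + B[0][2] = -4 + 1 = -3, A[0][1] + B[1][2] = -4 + 5 = 1, A[0][2] + B[2][2] = 6 + 3 = 9) = -3 (attained at k = 0)
  C[1][0] = min over k of (A[1][0] + B[0][0] = -5 + -1 = -6, A[1][1] + B[1][0] = -3 + -1 = -4, A[1][2] + B[2][0] = 9 + 8 = 17) = -6 (attained at k = 0)
  C[1][1] = min over k of (A[1][0] + B[0][1] = -5 + 8 = 3, A[1][1] + B[1][1] = -3 + 6 = 3, A[1][2] + B[2][1] = 9 + 0 = 9) = 3 (attained at k = 0)
  C[1][2] = min over k of (A[1][0] + B[0][2] = -5 + 1 = -4, A[1][1] + B[1][2] = -3 + 5 = 2, A[1][2] + B[2][2] = 9 + 3 = 12) = -4 (attained at k = 0)
  C[2][0] = min over k of (A[2][0] + B[0][0] = 7 + -1 = 6, A[2][1] + B[1][0] = 2 + -1 = 1, A[2][2] + B[2][0] = -4 + 8 = 4) = 1 (attained at k = 1)
  C[2][1] = min over k of (A[2][0] + B[0][1] = 7 + 8 = 15, A[2][1] + B[1][1] = 2 + 6 = 8, A[2][2] + B[2][1] = -4 + 0 = -4) = -4 (attained at k = 2)
  C[2][2] = min over k of (A[2][0] + B[0][2] = 7 + 1 = 8, A[2][1] + B[1][2] = 2 + 5 = 7, A[2][2] + B[2][2] = -4 + 3 = -1) = -1 (attained at k = 2)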